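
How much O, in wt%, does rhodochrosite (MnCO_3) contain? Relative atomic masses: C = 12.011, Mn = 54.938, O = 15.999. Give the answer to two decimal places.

41.76 wt%

Formula mass = 1*54.938 + 1*12.011 + 3*15.999 = 114.946 g/mol, of which 47.997 g is O.
So O makes up 47.997/114.946 = 0.4176 of the mass, i.e. 41.76%.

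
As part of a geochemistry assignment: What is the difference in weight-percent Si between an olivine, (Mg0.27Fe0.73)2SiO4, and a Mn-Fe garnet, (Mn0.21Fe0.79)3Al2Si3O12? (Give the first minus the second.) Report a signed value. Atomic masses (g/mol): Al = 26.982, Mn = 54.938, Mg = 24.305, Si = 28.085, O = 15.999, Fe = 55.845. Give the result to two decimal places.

Si in (Mg0.27Fe0.73)2SiO4: molar mass 186.739 g/mol; 1×28.085 = 28.085 g → 15.04 wt%.
Si in (Mn0.21Fe0.79)3Al2Si3O12: molar mass 497.171 g/mol; 3×28.085 = 84.255 g → 16.95 wt%.
Difference = 15.04 − 16.95 = -1.91 percentage points.

-1.91 percentage points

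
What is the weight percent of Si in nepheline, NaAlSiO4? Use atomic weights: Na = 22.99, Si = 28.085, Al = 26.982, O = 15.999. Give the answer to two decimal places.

19.77 wt%

M(NaAlSiO4) = 142.053 g/mol.
Si contributes 1 × 28.085 = 28.085 g per mole.
28.085/142.053 = 0.1977 → 19.77%.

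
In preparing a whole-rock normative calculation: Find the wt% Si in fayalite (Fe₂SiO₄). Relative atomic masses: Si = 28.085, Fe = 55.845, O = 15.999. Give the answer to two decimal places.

13.78 weight percent

Formula mass = 2*55.845 + 1*28.085 + 4*15.999 = 203.771 g/mol, of which 28.085 g is Si.
So Si makes up 28.085/203.771 = 0.1378 of the mass, i.e. 13.78%.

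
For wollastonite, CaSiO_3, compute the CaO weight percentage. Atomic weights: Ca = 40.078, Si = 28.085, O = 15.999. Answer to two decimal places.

48.28 wt%

M(CaSiO_3) = 116.160 g/mol; M(CaO) = 56.077 g/mol.
Moles CaO per formula unit = 1 Ca ÷ 1 = 1.0000.
CaO fraction = (1.0000 × 56.077) / 116.160 = 56.077/116.160 = 0.4828.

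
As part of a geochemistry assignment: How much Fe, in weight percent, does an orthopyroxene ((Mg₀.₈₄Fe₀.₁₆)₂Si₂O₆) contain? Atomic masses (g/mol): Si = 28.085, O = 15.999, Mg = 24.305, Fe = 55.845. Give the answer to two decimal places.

Formula mass = 1.68·24.305 + 0.32·55.845 + 2·28.085 + 6·15.999 = 210.867 g/mol, of which 17.870 g is Fe.
So Fe makes up 17.870/210.867 = 0.0847 of the mass, i.e. 8.47%.

8.47 weight percent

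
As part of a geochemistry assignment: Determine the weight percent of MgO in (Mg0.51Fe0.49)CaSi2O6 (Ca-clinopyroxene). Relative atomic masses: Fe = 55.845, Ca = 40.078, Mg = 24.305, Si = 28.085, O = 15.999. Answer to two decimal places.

M((Mg0.51Fe0.49)CaSi2O6) = 232.002 g/mol; M(MgO) = 40.304 g/mol.
Moles MgO per formula unit = 0.51 Mg ÷ 1 = 0.5100.
MgO fraction = (0.5100 × 40.304) / 232.002 = 20.555/232.002 = 0.0886.

8.86 wt%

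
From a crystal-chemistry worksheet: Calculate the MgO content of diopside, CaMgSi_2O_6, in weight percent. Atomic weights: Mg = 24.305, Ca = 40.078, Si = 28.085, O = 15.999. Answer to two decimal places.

Formula mass = 216.547 g/mol.
1 Mg → 1.0000 mol MgO per formula unit; M(MgO) = 40.304, so MgO mass = 40.304 g.
40.304/216.547 × 100 = 18.61 wt%.

18.61 wt%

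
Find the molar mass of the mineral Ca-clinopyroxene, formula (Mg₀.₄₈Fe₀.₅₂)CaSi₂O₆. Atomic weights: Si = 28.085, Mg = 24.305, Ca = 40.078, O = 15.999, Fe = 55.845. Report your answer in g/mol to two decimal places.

232.95 g/mol

The formula mass is the sum 0.48*24.305 + 0.52*55.845 + 1*40.078 + 2*28.085 + 6*15.999.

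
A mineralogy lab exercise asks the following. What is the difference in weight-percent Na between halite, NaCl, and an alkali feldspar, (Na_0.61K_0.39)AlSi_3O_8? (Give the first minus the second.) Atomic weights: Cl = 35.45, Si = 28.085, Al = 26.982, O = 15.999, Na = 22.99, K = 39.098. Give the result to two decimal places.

Na in NaCl: molar mass 58.440 g/mol; 1×22.99 = 22.990 g → 39.34 wt%.
Na in (Na_0.61K_0.39)AlSi_3O_8: molar mass 268.501 g/mol; 0.61×22.99 = 14.024 g → 5.22 wt%.
Difference = 39.34 − 5.22 = 34.12 percentage points.

34.12 percentage points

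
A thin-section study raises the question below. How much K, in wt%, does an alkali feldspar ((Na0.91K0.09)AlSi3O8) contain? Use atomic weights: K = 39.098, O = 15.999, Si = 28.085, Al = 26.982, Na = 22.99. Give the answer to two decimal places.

Formula mass = 0.91*22.99 + 0.09*39.098 + 1*26.982 + 3*28.085 + 8*15.999 = 263.669 g/mol, of which 3.519 g is K.
So K makes up 3.519/263.669 = 0.0133 of the mass, i.e. 1.33%.

1.33 wt%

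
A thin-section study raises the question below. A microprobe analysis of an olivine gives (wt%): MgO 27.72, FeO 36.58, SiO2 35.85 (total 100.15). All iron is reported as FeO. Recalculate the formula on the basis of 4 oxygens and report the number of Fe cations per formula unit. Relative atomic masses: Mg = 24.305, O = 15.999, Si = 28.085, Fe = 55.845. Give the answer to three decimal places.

0.852 Fe apfu

27.72 wt% MgO ÷ 40.304 g/mol = 0.68777 mol, giving 0.68777 Mg and 0.68777 O.
36.58 wt% FeO ÷ 71.844 g/mol = 0.50916 mol, giving 0.50916 Fe and 0.50916 O.
35.85 wt% SiO2 ÷ 60.083 g/mol = 0.59667 mol, giving 0.59667 Si and 1.19334 O.
Oxygen sums to 2.39027; scaling by 4/2.39027 = 1.67345 puts the formula on 4 O.
Fe: 0.50916 × 1.67345 = 0.852 atoms per formula unit.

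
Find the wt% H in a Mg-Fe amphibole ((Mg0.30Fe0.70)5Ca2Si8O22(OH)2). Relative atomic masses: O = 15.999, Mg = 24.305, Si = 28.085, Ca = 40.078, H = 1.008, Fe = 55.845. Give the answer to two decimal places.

Molar mass of (Mg0.30Fe0.70)5Ca2Si8O22(OH)2: 1.50·24.305 + 3.50·55.845 + 2·40.078 + 8·28.085 + 24·15.999 + 2·1.008 = 922.743 g/mol.
Mass of H per formula unit: 2 × 1.008 = 2.016 g.
Weight fraction H = 2.016 / 922.743 = 0.0022.

0.22 weight percent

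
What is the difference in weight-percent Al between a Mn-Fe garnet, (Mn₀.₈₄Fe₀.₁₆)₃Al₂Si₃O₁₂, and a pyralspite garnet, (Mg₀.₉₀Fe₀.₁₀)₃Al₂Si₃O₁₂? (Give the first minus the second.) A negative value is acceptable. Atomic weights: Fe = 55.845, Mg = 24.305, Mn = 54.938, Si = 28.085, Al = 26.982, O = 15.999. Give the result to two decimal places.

-2.19 percentage points

M((Mn₀.₈₄Fe₀.₁₆)₃Al₂Si₃O₁₂) = 495.456 g/mol, so wt% Al = 53.964/495.456 × 100 = 10.89%.
M((Mg₀.₉₀Fe₀.₁₀)₃Al₂Si₃O₁₂) = 412.584 g/mol, so wt% Al = 53.964/412.584 × 100 = 13.08%.
10.89 − 13.08 = -2.19 pp.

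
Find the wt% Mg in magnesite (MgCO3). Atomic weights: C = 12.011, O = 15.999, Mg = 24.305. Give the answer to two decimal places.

Formula mass = 1×24.305 + 1×12.011 + 3×15.999 = 84.313 g/mol, of which 24.305 g is Mg.
So Mg makes up 24.305/84.313 = 0.2883 of the mass, i.e. 28.83%.

28.83 weight percent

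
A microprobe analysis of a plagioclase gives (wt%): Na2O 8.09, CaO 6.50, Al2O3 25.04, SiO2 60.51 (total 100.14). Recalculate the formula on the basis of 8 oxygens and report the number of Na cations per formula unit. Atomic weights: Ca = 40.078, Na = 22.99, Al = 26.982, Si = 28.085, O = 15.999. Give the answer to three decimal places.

Na2O (M=61.979): mol = 0.13053; Na = 0.26106, O = 0.13053.
CaO (M=56.077): mol = 0.11591; Ca = 0.11591, O = 0.11591.
Al2O3 (M=101.961): mol = 0.24558; Al = 0.49116, O = 0.73674.
SiO2 (M=60.083): mol = 1.00711; Si = 1.00711, O = 2.01422.
ΣO = 2.99740; factor = 8/ΣO = 2.66898.
Na apfu = 0.26106 × 2.66898 = 0.697.

0.697 Na apfu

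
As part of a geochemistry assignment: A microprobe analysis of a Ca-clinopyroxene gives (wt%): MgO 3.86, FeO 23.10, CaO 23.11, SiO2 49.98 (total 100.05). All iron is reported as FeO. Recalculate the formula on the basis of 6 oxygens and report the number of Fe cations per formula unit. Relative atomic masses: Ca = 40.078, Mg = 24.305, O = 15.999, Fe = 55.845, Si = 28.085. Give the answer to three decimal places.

0.774 Fe apfu

MgO: 3.86/40.304 = 0.09577 mol → 0.09577 mol Mg, 0.09577 mol O.
FeO: 23.10/71.844 = 0.32153 mol → 0.32153 mol Fe, 0.32153 mol O.
CaO: 23.11/56.077 = 0.41211 mol → 0.41211 mol Ca, 0.41211 mol O.
SiO2: 49.98/60.083 = 0.83185 mol → 0.83185 mol Si, 1.66370 mol O.
Total oxygen = 2.49311 mol. Normalization factor = 6/2.49311 = 2.40663.
Fe per 6 O = 0.32153 × 2.40663 = 0.774.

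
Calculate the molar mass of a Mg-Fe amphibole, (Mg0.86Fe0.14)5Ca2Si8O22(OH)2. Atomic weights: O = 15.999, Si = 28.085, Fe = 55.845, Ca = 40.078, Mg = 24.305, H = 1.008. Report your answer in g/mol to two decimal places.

834.43 g/mol

The formula mass is the sum 4.30×24.305 + 0.70×55.845 + 2×40.078 + 8×28.085 + 24×15.999 + 2×1.008.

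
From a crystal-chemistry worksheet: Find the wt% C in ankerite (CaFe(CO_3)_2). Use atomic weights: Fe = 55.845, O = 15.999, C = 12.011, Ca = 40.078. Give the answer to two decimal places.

M(CaFe(CO_3)_2) = 215.939 g/mol.
C contributes 2 × 12.011 = 24.022 g per mole.
24.022/215.939 = 0.1112 → 11.12%.

11.12 mass %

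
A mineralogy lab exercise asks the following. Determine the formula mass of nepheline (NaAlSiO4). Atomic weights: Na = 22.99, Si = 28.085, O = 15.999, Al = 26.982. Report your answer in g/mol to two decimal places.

142.05 g/mol

M = 1*22.99 + 1*26.982 + 1*28.085 + 4*15.999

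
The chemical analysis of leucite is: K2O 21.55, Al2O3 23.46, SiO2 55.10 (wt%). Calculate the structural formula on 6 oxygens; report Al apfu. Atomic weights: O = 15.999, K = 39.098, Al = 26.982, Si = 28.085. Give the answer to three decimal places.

1.003 Al apfu

K2O: 21.55/94.195 = 0.22878 mol → 0.45756 mol K, 0.22878 mol O.
Al2O3: 23.46/101.961 = 0.23009 mol → 0.46018 mol Al, 0.69027 mol O.
SiO2: 55.10/60.083 = 0.91706 mol → 0.91706 mol Si, 1.83412 mol O.
Total oxygen = 2.75317 mol. Normalization factor = 6/2.75317 = 2.17931.
Al per 6 O = 0.46018 × 2.17931 = 1.003.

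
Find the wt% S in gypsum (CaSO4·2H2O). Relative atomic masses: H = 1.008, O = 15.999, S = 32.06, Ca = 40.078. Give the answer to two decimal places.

18.62 mass %

Molar mass of CaSO4·2H2O: 1*40.078 + 1*32.06 + 6*15.999 + 4*1.008 = 172.164 g/mol.
Mass of S per formula unit: 1 × 32.06 = 32.060 g.
Weight fraction S = 32.060 / 172.164 = 0.1862.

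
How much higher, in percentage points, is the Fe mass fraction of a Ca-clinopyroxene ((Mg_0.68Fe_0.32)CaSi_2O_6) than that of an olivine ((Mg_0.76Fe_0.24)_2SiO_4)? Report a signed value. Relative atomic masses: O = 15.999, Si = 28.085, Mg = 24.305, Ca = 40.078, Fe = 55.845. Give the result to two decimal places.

M((Mg_0.68Fe_0.32)CaSi_2O_6) = 226.640 g/mol, so wt% Fe = 17.870/226.640 × 100 = 7.88%.
M((Mg_0.76Fe_0.24)_2SiO_4) = 155.830 g/mol, so wt% Fe = 26.806/155.830 × 100 = 17.20%.
7.88 − 17.20 = -9.32 pp.

-9.32 percentage points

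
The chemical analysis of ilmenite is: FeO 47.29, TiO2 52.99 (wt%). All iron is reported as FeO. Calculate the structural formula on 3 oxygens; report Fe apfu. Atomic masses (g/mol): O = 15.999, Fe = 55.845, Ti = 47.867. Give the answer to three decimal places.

0.995 Fe apfu

FeO: 47.29/71.844 = 0.65823 mol → 0.65823 mol Fe, 0.65823 mol O.
TiO2: 52.99/79.865 = 0.66349 mol → 0.66349 mol Ti, 1.32698 mol O.
Total oxygen = 1.98521 mol. Normalization factor = 3/1.98521 = 1.51118.
Fe per 3 O = 0.65823 × 1.51118 = 0.995.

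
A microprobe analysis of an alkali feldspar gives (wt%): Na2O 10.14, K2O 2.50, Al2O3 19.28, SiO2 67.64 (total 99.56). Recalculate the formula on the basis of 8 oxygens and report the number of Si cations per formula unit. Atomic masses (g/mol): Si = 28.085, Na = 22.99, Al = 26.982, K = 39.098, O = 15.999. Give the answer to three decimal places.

2.993 Si apfu

Na2O (M=61.979): mol = 0.16360; Na = 0.32720, O = 0.16360.
K2O (M=94.195): mol = 0.02654; K = 0.05308, O = 0.02654.
Al2O3 (M=101.961): mol = 0.18909; Al = 0.37818, O = 0.56727.
SiO2 (M=60.083): mol = 1.12578; Si = 1.12578, O = 2.25156.
ΣO = 3.00897; factor = 8/ΣO = 2.65872.
Si apfu = 1.12578 × 2.65872 = 2.993.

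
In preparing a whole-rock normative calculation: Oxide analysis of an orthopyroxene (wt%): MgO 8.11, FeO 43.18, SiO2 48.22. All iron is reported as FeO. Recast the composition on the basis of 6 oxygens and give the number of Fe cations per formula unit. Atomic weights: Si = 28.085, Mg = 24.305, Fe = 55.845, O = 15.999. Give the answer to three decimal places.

1.498 Fe apfu

MgO: 8.11/40.304 = 0.20122 mol → 0.20122 mol Mg, 0.20122 mol O.
FeO: 43.18/71.844 = 0.60102 mol → 0.60102 mol Fe, 0.60102 mol O.
SiO2: 48.22/60.083 = 0.80256 mol → 0.80256 mol Si, 1.60512 mol O.
Total oxygen = 2.40736 mol. Normalization factor = 6/2.40736 = 2.49236.
Fe per 6 O = 0.60102 × 2.49236 = 1.498.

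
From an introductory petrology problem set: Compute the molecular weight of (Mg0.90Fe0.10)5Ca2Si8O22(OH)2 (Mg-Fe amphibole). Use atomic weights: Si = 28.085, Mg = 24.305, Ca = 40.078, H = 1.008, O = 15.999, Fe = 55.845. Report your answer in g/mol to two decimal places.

828.12 g/mol

The formula mass is the sum 4.50·24.305 + 0.50·55.845 + 2·40.078 + 8·28.085 + 24·15.999 + 2·1.008.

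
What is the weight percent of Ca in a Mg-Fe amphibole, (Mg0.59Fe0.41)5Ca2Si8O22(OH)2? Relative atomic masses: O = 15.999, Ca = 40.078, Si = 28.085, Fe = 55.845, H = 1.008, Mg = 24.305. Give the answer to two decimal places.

9.14 weight percent

M((Mg0.59Fe0.41)5Ca2Si8O22(OH)2) = 877.010 g/mol.
Ca contributes 2 × 40.078 = 80.156 g per mole.
80.156/877.010 = 0.0914 → 9.14%.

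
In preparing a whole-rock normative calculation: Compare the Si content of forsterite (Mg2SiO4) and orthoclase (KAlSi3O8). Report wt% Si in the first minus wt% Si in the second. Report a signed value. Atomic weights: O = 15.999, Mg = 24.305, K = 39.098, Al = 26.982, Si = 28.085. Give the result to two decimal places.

-10.31 percentage points

Si in Mg2SiO4: molar mass 140.691 g/mol; 1×28.085 = 28.085 g → 19.96 wt%.
Si in KAlSi3O8: molar mass 278.327 g/mol; 3×28.085 = 84.255 g → 30.27 wt%.
Difference = 19.96 − 30.27 = -10.31 percentage points.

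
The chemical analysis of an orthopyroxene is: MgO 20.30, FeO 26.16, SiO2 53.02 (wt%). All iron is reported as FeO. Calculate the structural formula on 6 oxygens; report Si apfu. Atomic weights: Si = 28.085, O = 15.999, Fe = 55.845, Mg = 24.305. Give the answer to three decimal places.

2.011 Si apfu

MgO (M=40.304): mol = 0.50367; Mg = 0.50367, O = 0.50367.
FeO (M=71.844): mol = 0.36412; Fe = 0.36412, O = 0.36412.
SiO2 (M=60.083): mol = 0.88245; Si = 0.88245, O = 1.76490.
ΣO = 2.63269; factor = 6/ΣO = 2.27904.
Si apfu = 0.88245 × 2.27904 = 2.011.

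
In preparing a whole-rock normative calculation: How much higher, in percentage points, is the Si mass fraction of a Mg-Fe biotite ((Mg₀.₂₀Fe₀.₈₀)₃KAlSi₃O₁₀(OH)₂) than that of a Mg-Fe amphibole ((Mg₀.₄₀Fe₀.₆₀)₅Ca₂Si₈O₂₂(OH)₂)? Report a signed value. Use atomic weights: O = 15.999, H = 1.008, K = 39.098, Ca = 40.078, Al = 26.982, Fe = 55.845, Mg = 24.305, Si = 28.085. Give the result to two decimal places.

-7.68 percentage points

M((Mg₀.₂₀Fe₀.₈₀)₃KAlSi₃O₁₀(OH)₂) = 492.950 g/mol, so wt% Si = 84.255/492.950 × 100 = 17.09%.
M((Mg₀.₄₀Fe₀.₆₀)₅Ca₂Si₈O₂₂(OH)₂) = 906.973 g/mol, so wt% Si = 224.680/906.973 × 100 = 24.77%.
17.09 − 24.77 = -7.68 pp.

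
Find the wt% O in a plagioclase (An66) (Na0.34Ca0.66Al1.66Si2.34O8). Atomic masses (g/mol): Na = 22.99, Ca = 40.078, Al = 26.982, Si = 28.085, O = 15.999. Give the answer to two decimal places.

Molar mass of Na0.34Ca0.66Al1.66Si2.34O8: 0.34*22.99 + 0.66*40.078 + 1.66*26.982 + 2.34*28.085 + 8*15.999 = 272.769 g/mol.
Mass of O per formula unit: 8 × 15.999 = 127.992 g.
Weight fraction O = 127.992 / 272.769 = 0.4692.

46.92 wt%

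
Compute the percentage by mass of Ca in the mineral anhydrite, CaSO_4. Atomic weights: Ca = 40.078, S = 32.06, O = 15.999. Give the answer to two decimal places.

29.44 weight percent

Molar mass of CaSO_4: 1×40.078 + 1×32.06 + 4×15.999 = 136.134 g/mol.
Mass of Ca per formula unit: 1 × 40.078 = 40.078 g.
Weight fraction Ca = 40.078 / 136.134 = 0.2944.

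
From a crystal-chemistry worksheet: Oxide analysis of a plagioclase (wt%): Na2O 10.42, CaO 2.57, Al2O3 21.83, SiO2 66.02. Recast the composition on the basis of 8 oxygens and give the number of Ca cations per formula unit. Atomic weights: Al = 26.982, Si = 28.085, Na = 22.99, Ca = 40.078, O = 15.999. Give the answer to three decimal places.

Na2O (M=61.979): mol = 0.16812; Na = 0.33624, O = 0.16812.
CaO (M=56.077): mol = 0.04583; Ca = 0.04583, O = 0.04583.
Al2O3 (M=101.961): mol = 0.21410; Al = 0.42820, O = 0.64230.
SiO2 (M=60.083): mol = 1.09881; Si = 1.09881, O = 2.19762.
ΣO = 3.05387; factor = 8/ΣO = 2.61963.
Ca apfu = 0.04583 × 2.61963 = 0.120.

0.120 Ca apfu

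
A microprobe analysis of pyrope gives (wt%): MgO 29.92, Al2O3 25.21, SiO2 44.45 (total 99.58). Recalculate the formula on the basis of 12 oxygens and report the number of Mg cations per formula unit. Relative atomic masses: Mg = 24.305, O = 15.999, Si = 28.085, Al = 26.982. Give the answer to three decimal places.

3.006 Mg apfu

MgO (M=40.304): mol = 0.74236; Mg = 0.74236, O = 0.74236.
Al2O3 (M=101.961): mol = 0.24725; Al = 0.49450, O = 0.74175.
SiO2 (M=60.083): mol = 0.73981; Si = 0.73981, O = 1.47962.
ΣO = 2.96373; factor = 12/ΣO = 4.04895.
Mg apfu = 0.74236 × 4.04895 = 3.006.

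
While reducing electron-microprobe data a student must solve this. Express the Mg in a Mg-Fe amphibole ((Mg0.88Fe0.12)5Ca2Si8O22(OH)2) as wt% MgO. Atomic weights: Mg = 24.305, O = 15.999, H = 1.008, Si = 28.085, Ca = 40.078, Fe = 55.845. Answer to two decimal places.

M((Mg0.88Fe0.12)5Ca2Si8O22(OH)2) = 831.277 g/mol; M(MgO) = 40.304 g/mol.
Moles MgO per formula unit = 4.40 Mg ÷ 1 = 4.4000.
MgO fraction = (4.4000 × 40.304) / 831.277 = 177.338/831.277 = 0.2133.

21.33 wt%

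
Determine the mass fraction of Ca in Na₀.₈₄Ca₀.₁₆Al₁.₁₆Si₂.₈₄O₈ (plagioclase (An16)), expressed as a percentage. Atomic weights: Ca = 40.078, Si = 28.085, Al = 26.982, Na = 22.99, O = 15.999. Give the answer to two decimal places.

2.42 mass %

Formula mass = 0.84*22.99 + 0.16*40.078 + 1.16*26.982 + 2.84*28.085 + 8*15.999 = 264.777 g/mol, of which 6.412 g is Ca.
So Ca makes up 6.412/264.777 = 0.0242 of the mass, i.e. 2.42%.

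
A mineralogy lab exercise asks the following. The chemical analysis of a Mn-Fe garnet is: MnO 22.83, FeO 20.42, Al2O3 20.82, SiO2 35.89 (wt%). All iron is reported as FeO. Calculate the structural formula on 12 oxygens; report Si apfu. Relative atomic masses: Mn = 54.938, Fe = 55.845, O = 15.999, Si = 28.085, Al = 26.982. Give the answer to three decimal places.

MnO: 22.83/70.937 = 0.32183 mol → 0.32183 mol Mn, 0.32183 mol O.
FeO: 20.42/71.844 = 0.28423 mol → 0.28423 mol Fe, 0.28423 mol O.
Al2O3: 20.82/101.961 = 0.20420 mol → 0.40840 mol Al, 0.61260 mol O.
SiO2: 35.89/60.083 = 0.59734 mol → 0.59734 mol Si, 1.19468 mol O.
Total oxygen = 2.41334 mol. Normalization factor = 12/2.41334 = 4.97236.
Si per 12 O = 0.59734 × 4.97236 = 2.970.

2.970 Si apfu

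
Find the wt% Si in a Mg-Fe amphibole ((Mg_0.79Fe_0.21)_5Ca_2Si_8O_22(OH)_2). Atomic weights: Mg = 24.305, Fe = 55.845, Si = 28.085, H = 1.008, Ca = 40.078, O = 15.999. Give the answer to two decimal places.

26.57 mass %

Formula mass = 3.95·24.305 + 1.05·55.845 + 2·40.078 + 8·28.085 + 24·15.999 + 2·1.008 = 845.470 g/mol, of which 224.680 g is Si.
So Si makes up 224.680/845.470 = 0.2657 of the mass, i.e. 26.57%.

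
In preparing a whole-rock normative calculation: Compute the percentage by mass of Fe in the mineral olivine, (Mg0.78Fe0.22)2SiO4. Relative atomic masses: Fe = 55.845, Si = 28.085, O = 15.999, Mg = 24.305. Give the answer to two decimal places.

15.90 mass %

Molar mass of (Mg0.78Fe0.22)2SiO4: 1.56·24.305 + 0.44·55.845 + 1·28.085 + 4·15.999 = 154.569 g/mol.
Mass of Fe per formula unit: 0.44 × 55.845 = 24.572 g.
Weight fraction Fe = 24.572 / 154.569 = 0.1590.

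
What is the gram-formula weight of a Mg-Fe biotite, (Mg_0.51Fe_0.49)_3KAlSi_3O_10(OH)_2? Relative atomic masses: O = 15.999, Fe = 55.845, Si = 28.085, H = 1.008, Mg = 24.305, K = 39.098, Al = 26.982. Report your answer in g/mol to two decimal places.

The formula mass is the sum 1.53*24.305 + 1.47*55.845 + 1*39.098 + 1*26.982 + 3*28.085 + 12*15.999 + 2*1.008.

463.62 g/mol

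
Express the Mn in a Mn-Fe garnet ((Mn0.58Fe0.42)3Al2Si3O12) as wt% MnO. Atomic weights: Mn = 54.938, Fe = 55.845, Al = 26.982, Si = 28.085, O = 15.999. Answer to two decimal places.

24.88 wt%

Molar mass of (Mn0.58Fe0.42)3Al2Si3O12 = 1.74×54.938 + 1.26×55.845 + 2×26.982 + 3×28.085 + 12×15.999 = 496.164 g/mol.
Each formula unit contains 1.74 Mn, equivalent to 1.74/1 = 1.7400 mol MnO.
M(MnO) = 1×54.938 + 1×15.999 = 70.937 g/mol.
Mass of MnO per formula unit = 1.7400 × 70.937 = 123.430 g.
MnO wt% = 123.430 / 496.164 × 100 = 24.88%.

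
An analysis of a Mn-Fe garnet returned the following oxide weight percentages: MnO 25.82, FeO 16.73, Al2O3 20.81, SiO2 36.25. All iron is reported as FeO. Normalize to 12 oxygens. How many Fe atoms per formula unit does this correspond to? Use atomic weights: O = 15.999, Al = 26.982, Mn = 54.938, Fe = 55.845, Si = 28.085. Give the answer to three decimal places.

1.157 Fe apfu

MnO (M=70.937): mol = 0.36398; Mn = 0.36398, O = 0.36398.
FeO (M=71.844): mol = 0.23287; Fe = 0.23287, O = 0.23287.
Al2O3 (M=101.961): mol = 0.20410; Al = 0.40820, O = 0.61230.
SiO2 (M=60.083): mol = 0.60333; Si = 0.60333, O = 1.20666.
ΣO = 2.41581; factor = 12/ΣO = 4.96728.
Fe apfu = 0.23287 × 4.96728 = 1.157.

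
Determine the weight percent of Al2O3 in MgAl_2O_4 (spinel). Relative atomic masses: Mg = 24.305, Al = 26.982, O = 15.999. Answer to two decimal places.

Formula mass = 142.265 g/mol.
2 Al → 1.0000 mol Al2O3 per formula unit; M(Al2O3) = 101.961, so Al2O3 mass = 101.961 g.
101.961/142.265 × 100 = 71.67 wt%.

71.67 wt%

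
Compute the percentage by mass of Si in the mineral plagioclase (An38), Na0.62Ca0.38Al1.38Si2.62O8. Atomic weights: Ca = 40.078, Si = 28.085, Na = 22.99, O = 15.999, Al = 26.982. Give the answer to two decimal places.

27.43 mass %

Molar mass of Na0.62Ca0.38Al1.38Si2.62O8: 0.62×22.99 + 0.38×40.078 + 1.38×26.982 + 2.62×28.085 + 8×15.999 = 268.293 g/mol.
Mass of Si per formula unit: 2.62 × 28.085 = 73.583 g.
Weight fraction Si = 73.583 / 268.293 = 0.2743.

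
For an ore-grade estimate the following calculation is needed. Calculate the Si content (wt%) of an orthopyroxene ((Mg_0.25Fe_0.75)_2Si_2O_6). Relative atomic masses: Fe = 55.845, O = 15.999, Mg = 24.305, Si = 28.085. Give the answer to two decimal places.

22.64 wt%

Molar mass of (Mg_0.25Fe_0.75)_2Si_2O_6: 0.50×24.305 + 1.50×55.845 + 2×28.085 + 6×15.999 = 248.084 g/mol.
Mass of Si per formula unit: 2 × 28.085 = 56.170 g.
Weight fraction Si = 56.170 / 248.084 = 0.2264.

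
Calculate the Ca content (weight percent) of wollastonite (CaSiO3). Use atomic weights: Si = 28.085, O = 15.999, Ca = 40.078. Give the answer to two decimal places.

34.50 weight percent

Formula mass = 1*40.078 + 1*28.085 + 3*15.999 = 116.160 g/mol, of which 40.078 g is Ca.
So Ca makes up 40.078/116.160 = 0.3450 of the mass, i.e. 34.50%.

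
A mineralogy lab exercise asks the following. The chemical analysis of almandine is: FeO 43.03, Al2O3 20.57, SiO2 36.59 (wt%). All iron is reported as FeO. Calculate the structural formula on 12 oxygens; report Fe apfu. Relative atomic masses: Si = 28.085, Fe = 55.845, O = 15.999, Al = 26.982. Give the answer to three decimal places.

FeO (M=71.844): mol = 0.59894; Fe = 0.59894, O = 0.59894.
Al2O3 (M=101.961): mol = 0.20174; Al = 0.40348, O = 0.60522.
SiO2 (M=60.083): mol = 0.60899; Si = 0.60899, O = 1.21798.
ΣO = 2.42214; factor = 12/ΣO = 4.95430.
Fe apfu = 0.59894 × 4.95430 = 2.967.

2.967 Fe apfu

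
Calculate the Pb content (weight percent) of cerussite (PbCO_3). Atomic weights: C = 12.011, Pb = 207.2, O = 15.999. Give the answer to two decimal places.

77.54 weight percent

Molar mass of PbCO_3: 1*207.2 + 1*12.011 + 3*15.999 = 267.208 g/mol.
Mass of Pb per formula unit: 1 × 207.2 = 207.200 g.
Weight fraction Pb = 207.200 / 267.208 = 0.7754.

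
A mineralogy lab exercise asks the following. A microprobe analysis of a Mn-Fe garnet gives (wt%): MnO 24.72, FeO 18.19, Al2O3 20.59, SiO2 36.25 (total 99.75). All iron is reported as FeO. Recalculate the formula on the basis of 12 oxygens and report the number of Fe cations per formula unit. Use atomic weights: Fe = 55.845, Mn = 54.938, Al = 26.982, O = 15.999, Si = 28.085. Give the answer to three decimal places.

1.259 Fe apfu

24.72 wt% MnO ÷ 70.937 g/mol = 0.34848 mol, giving 0.34848 Mn and 0.34848 O.
18.19 wt% FeO ÷ 71.844 g/mol = 0.25319 mol, giving 0.25319 Fe and 0.25319 O.
20.59 wt% Al2O3 ÷ 101.961 g/mol = 0.20194 mol, giving 0.40388 Al and 0.60582 O.
36.25 wt% SiO2 ÷ 60.083 g/mol = 0.60333 mol, giving 0.60333 Si and 1.20666 O.
Oxygen sums to 2.41415; scaling by 12/2.41415 = 4.97069 puts the formula on 12 O.
Fe: 0.25319 × 4.97069 = 1.259 atoms per formula unit.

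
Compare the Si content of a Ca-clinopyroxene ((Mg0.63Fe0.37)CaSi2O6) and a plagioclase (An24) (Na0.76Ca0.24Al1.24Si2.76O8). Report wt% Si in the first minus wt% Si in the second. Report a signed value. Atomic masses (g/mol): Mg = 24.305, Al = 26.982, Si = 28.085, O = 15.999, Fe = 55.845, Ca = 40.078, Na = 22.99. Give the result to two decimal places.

-4.52 percentage points

First mineral: 56.170 g Si in 228.217 g formula = 24.61 wt% Si.
Second mineral: 77.515 g Si in 266.055 g formula = 29.13 wt% Si.
24.61% − 29.13% gives a difference of -4.52 percentage points.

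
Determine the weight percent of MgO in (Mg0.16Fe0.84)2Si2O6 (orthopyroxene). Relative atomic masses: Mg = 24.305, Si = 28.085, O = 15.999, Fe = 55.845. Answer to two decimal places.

5.08 wt%

M((Mg0.16Fe0.84)2Si2O6) = 253.761 g/mol; M(MgO) = 40.304 g/mol.
Moles MgO per formula unit = 0.32 Mg ÷ 1 = 0.3200.
MgO fraction = (0.3200 × 40.304) / 253.761 = 12.897/253.761 = 0.0508.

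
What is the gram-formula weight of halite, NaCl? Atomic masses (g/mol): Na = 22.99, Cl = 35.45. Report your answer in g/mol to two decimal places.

58.44 g/mol

The formula mass is the sum 1*22.99 + 1*35.45.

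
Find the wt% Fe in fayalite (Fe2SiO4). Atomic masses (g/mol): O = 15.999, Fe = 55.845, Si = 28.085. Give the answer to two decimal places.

Formula mass = 2*55.845 + 1*28.085 + 4*15.999 = 203.771 g/mol, of which 111.690 g is Fe.
So Fe makes up 111.690/203.771 = 0.5481 of the mass, i.e. 54.81%.

54.81 wt%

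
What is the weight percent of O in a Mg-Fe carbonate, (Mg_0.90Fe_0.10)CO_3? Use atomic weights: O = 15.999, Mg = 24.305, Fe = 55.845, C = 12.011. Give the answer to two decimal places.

M((Mg_0.90Fe_0.10)CO_3) = 87.467 g/mol.
O contributes 3 × 15.999 = 47.997 g per mole.
47.997/87.467 = 0.5487 → 54.87%.

54.87 mass %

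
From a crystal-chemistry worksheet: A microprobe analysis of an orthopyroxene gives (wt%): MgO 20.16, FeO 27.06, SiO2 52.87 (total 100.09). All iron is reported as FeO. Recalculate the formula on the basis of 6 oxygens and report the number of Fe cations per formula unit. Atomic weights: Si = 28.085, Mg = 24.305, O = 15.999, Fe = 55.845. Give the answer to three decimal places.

MgO (M=40.304): mol = 0.50020; Mg = 0.50020, O = 0.50020.
FeO (M=71.844): mol = 0.37665; Fe = 0.37665, O = 0.37665.
SiO2 (M=60.083): mol = 0.87995; Si = 0.87995, O = 1.75990.
ΣO = 2.63675; factor = 6/ΣO = 2.27553.
Fe apfu = 0.37665 × 2.27553 = 0.857.

0.857 Fe apfu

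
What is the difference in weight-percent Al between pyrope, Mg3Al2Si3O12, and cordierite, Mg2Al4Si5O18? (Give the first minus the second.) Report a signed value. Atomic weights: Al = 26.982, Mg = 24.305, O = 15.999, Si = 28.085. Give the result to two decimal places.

M(Mg3Al2Si3O12) = 403.122 g/mol, so wt% Al = 53.964/403.122 × 100 = 13.39%.
M(Mg2Al4Si5O18) = 584.945 g/mol, so wt% Al = 107.928/584.945 × 100 = 18.45%.
13.39 − 18.45 = -5.06 pp.

-5.06 percentage points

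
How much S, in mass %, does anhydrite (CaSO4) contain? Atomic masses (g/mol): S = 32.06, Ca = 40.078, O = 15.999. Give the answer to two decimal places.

23.55 mass %

Formula mass = 1×40.078 + 1×32.06 + 4×15.999 = 136.134 g/mol, of which 32.060 g is S.
So S makes up 32.060/136.134 = 0.2355 of the mass, i.e. 23.55%.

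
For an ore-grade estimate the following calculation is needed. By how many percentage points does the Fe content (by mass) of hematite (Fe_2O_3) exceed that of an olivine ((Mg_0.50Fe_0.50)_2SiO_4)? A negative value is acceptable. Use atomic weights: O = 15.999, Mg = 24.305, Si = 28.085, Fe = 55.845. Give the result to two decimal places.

First mineral: 111.690 g Fe in 159.687 g formula = 69.94 wt% Fe.
Second mineral: 55.845 g Fe in 172.231 g formula = 32.42 wt% Fe.
69.94% − 32.42% gives a difference of 37.52 percentage points.

37.52 percentage points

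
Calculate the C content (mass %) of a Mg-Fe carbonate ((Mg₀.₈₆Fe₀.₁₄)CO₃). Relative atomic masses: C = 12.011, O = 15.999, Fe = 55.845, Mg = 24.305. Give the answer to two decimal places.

Molar mass of (Mg₀.₈₆Fe₀.₁₄)CO₃: 0.86*24.305 + 0.14*55.845 + 1*12.011 + 3*15.999 = 88.729 g/mol.
Mass of C per formula unit: 1 × 12.011 = 12.011 g.
Weight fraction C = 12.011 / 88.729 = 0.1354.

13.54 mass %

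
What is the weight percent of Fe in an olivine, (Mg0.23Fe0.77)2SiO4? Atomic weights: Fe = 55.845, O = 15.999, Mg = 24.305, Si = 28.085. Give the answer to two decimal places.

Molar mass of (Mg0.23Fe0.77)2SiO4: 0.46×24.305 + 1.54×55.845 + 1×28.085 + 4×15.999 = 189.263 g/mol.
Mass of Fe per formula unit: 1.54 × 55.845 = 86.001 g.
Weight fraction Fe = 86.001 / 189.263 = 0.4544.

45.44 mass %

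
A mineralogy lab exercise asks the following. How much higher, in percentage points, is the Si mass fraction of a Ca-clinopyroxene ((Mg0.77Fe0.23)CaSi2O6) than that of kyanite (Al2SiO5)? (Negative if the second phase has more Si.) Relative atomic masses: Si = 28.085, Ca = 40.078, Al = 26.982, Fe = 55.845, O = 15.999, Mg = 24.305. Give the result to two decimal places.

7.77 percentage points

First mineral: 56.170 g Si in 223.801 g formula = 25.10 wt% Si.
Second mineral: 28.085 g Si in 162.044 g formula = 17.33 wt% Si.
25.10% − 17.33% gives a difference of 7.77 percentage points.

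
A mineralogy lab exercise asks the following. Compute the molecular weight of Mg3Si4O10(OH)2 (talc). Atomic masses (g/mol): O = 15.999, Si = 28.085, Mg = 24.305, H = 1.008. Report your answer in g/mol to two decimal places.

379.26 g/mol

Mg: 3 × 24.305 = 72.9150
Si: 4 × 28.085 = 112.3400
O: 12 × 15.999 = 191.9880
H: 2 × 1.008 = 2.0160
Summing the contributions gives the formula mass.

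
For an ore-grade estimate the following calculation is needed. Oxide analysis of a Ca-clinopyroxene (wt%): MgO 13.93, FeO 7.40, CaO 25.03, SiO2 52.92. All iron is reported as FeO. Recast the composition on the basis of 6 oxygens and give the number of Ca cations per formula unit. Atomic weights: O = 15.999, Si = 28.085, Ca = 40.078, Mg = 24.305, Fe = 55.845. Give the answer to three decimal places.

1.008 Ca apfu

MgO (M=40.304): mol = 0.34562; Mg = 0.34562, O = 0.34562.
FeO (M=71.844): mol = 0.10300; Fe = 0.10300, O = 0.10300.
CaO (M=56.077): mol = 0.44635; Ca = 0.44635, O = 0.44635.
SiO2 (M=60.083): mol = 0.88078; Si = 0.88078, O = 1.76156.
ΣO = 2.65653; factor = 6/ΣO = 2.25859.
Ca apfu = 0.44635 × 2.25859 = 1.008.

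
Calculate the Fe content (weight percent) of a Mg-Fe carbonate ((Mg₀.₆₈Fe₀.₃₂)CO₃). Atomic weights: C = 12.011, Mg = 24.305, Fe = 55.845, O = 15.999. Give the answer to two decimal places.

18.93 weight percent

Formula mass = 0.68*24.305 + 0.32*55.845 + 1*12.011 + 3*15.999 = 94.406 g/mol, of which 17.870 g is Fe.
So Fe makes up 17.870/94.406 = 0.1893 of the mass, i.e. 18.93%.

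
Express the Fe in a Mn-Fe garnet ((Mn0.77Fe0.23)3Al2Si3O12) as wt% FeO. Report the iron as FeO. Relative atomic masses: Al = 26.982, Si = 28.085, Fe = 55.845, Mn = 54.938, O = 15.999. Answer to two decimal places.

Formula mass = 495.647 g/mol.
0.69 Fe → 0.6900 mol FeO per formula unit; M(FeO) = 71.844, so FeO mass = 49.572 g.
49.572/495.647 × 100 = 10.00 wt%.

10.00 wt%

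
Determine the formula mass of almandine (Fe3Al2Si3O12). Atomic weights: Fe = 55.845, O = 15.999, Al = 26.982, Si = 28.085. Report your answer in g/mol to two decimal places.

497.74 g/mol

Fe: 3 × 55.845 = 167.5350
Al: 2 × 26.982 = 53.9640
Si: 3 × 28.085 = 84.2550
O: 12 × 15.999 = 191.9880
Summing the contributions gives the formula mass.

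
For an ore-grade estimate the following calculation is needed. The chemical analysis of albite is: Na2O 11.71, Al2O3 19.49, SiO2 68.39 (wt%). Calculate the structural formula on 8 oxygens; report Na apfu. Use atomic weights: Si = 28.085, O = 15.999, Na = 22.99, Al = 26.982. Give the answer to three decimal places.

Na2O (M=61.979): mol = 0.18893; Na = 0.37786, O = 0.18893.
Al2O3 (M=101.961): mol = 0.19115; Al = 0.38230, O = 0.57345.
SiO2 (M=60.083): mol = 1.13826; Si = 1.13826, O = 2.27652.
ΣO = 3.03890; factor = 8/ΣO = 2.63253.
Na apfu = 0.37786 × 2.63253 = 0.995.

0.995 Na apfu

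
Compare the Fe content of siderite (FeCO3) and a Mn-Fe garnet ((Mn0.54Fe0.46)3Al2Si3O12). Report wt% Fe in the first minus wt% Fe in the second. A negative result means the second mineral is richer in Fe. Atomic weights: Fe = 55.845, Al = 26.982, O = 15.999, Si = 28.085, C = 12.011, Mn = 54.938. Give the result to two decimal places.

Fe in FeCO3: molar mass 115.853 g/mol; 1×55.845 = 55.845 g → 48.20 wt%.
Fe in (Mn0.54Fe0.46)3Al2Si3O12: molar mass 496.273 g/mol; 1.38×55.845 = 77.066 g → 15.53 wt%.
Difference = 48.20 − 15.53 = 32.67 percentage points.

32.67 percentage points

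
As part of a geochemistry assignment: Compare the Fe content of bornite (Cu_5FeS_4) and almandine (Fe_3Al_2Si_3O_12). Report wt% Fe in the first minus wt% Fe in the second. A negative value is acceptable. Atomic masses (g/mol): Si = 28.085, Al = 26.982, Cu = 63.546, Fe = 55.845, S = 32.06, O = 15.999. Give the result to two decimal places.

-22.53 percentage points

First mineral: 55.845 g Fe in 501.815 g formula = 11.13 wt% Fe.
Second mineral: 167.535 g Fe in 497.742 g formula = 33.66 wt% Fe.
11.13% − 33.66% gives a difference of -22.53 percentage points.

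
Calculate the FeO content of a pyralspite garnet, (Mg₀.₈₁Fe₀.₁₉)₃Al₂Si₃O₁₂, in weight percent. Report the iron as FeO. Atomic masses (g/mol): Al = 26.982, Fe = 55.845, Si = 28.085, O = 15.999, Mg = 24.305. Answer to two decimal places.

Molar mass of (Mg₀.₈₁Fe₀.₁₉)₃Al₂Si₃O₁₂ = 2.43·24.305 + 0.57·55.845 + 2·26.982 + 3·28.085 + 12·15.999 = 421.100 g/mol.
Each formula unit contains 0.57 Fe, equivalent to 0.57/1 = 0.5700 mol FeO.
M(FeO) = 1×55.845 + 1×15.999 = 71.844 g/mol.
Mass of FeO per formula unit = 0.5700 × 71.844 = 40.951 g.
FeO wt% = 40.951 / 421.100 × 100 = 9.72%.

9.72 wt%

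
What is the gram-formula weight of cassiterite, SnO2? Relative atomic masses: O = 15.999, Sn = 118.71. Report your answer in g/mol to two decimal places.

Sn: 1 × 118.71 = 118.7100
O: 2 × 15.999 = 31.9980
Summing the contributions gives the formula mass.

150.71 g/mol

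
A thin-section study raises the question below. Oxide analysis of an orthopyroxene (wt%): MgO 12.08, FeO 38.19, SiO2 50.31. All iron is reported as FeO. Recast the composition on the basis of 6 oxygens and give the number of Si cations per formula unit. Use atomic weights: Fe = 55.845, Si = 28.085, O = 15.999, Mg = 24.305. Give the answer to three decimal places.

2.005 Si apfu

MgO: 12.08/40.304 = 0.29972 mol → 0.29972 mol Mg, 0.29972 mol O.
FeO: 38.19/71.844 = 0.53157 mol → 0.53157 mol Fe, 0.53157 mol O.
SiO2: 50.31/60.083 = 0.83734 mol → 0.83734 mol Si, 1.67468 mol O.
Total oxygen = 2.50597 mol. Normalization factor = 6/2.50597 = 2.39428.
Si per 6 O = 0.83734 × 2.39428 = 2.005.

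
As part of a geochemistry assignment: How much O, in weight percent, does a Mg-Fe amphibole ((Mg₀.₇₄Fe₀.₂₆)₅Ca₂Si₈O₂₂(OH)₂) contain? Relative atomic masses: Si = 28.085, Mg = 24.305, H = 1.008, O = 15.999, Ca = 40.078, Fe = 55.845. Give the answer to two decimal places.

Molar mass of (Mg₀.₇₄Fe₀.₂₆)₅Ca₂Si₈O₂₂(OH)₂: 3.70×24.305 + 1.30×55.845 + 2×40.078 + 8×28.085 + 24×15.999 + 2×1.008 = 853.355 g/mol.
Mass of O per formula unit: 24 × 15.999 = 383.976 g.
Weight fraction O = 383.976 / 853.355 = 0.4500.

45.00 weight percent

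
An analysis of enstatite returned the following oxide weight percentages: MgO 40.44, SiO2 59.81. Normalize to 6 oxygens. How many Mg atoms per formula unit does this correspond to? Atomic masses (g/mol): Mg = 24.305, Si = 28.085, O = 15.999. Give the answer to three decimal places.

2.011 Mg apfu

MgO (M=40.304): mol = 1.00337; Mg = 1.00337, O = 1.00337.
SiO2 (M=60.083): mol = 0.99546; Si = 0.99546, O = 1.99092.
ΣO = 2.99429; factor = 6/ΣO = 2.00381.
Mg apfu = 1.00337 × 2.00381 = 2.011.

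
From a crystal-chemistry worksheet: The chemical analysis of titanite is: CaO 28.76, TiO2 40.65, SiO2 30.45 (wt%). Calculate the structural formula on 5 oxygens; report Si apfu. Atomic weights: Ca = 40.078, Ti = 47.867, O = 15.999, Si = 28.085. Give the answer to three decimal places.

28.76 wt% CaO ÷ 56.077 g/mol = 0.51287 mol, giving 0.51287 Ca and 0.51287 O.
40.65 wt% TiO2 ÷ 79.865 g/mol = 0.50898 mol, giving 0.50898 Ti and 1.01796 O.
30.45 wt% SiO2 ÷ 60.083 g/mol = 0.50680 mol, giving 0.50680 Si and 1.01360 O.
Oxygen sums to 2.54443; scaling by 5/2.54443 = 1.96508 puts the formula on 5 O.
Si: 0.50680 × 1.96508 = 0.996 atoms per formula unit.

0.996 Si apfu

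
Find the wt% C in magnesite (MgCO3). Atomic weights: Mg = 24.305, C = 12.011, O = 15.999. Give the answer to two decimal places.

14.25 weight percent

Molar mass of MgCO3: 1*24.305 + 1*12.011 + 3*15.999 = 84.313 g/mol.
Mass of C per formula unit: 1 × 12.011 = 12.011 g.
Weight fraction C = 12.011 / 84.313 = 0.1425.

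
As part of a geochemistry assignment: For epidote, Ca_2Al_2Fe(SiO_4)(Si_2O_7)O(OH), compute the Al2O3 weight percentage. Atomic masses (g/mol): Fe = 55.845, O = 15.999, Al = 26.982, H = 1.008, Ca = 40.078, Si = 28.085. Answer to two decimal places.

21.10 wt%

M(Ca_2Al_2Fe(SiO_4)(Si_2O_7)O(OH)) = 483.215 g/mol; M(Al2O3) = 101.961 g/mol.
Moles Al2O3 per formula unit = 2 Al ÷ 2 = 1.0000.
Al2O3 fraction = (1.0000 × 101.961) / 483.215 = 101.961/483.215 = 0.2110.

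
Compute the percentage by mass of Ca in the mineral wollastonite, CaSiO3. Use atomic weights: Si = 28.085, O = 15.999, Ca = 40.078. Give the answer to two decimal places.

Formula mass = 1×40.078 + 1×28.085 + 3×15.999 = 116.160 g/mol, of which 40.078 g is Ca.
So Ca makes up 40.078/116.160 = 0.3450 of the mass, i.e. 34.50%.

34.50 wt%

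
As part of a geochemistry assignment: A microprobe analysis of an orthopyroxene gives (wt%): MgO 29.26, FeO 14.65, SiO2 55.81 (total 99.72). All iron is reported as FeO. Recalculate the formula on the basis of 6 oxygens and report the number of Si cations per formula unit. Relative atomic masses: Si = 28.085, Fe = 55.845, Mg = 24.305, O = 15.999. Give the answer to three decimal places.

MgO: 29.26/40.304 = 0.72598 mol → 0.72598 mol Mg, 0.72598 mol O.
FeO: 14.65/71.844 = 0.20391 mol → 0.20391 mol Fe, 0.20391 mol O.
SiO2: 55.81/60.083 = 0.92888 mol → 0.92888 mol Si, 1.85776 mol O.
Total oxygen = 2.78765 mol. Normalization factor = 6/2.78765 = 2.15235.
Si per 6 O = 0.92888 × 2.15235 = 1.999.

1.999 Si apfu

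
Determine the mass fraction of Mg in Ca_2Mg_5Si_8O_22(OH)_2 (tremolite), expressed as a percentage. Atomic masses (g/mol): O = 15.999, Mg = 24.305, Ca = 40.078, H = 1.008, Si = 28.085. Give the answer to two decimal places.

Formula mass = 2×40.078 + 5×24.305 + 8×28.085 + 24×15.999 + 2×1.008 = 812.353 g/mol, of which 121.525 g is Mg.
So Mg makes up 121.525/812.353 = 0.1496 of the mass, i.e. 14.96%.

14.96 wt%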